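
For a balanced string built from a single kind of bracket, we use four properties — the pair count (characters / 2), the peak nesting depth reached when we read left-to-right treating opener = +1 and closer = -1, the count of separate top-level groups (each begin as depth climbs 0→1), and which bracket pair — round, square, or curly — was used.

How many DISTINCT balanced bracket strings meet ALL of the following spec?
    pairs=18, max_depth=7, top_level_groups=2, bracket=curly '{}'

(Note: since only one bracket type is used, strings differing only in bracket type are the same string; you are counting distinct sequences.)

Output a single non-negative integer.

Spec: pairs=18 depth=7 groups=2
Count(depth <= 7) = 99503488
Count(depth <= 6) = 71040035
Count(depth == 7) = 99503488 - 71040035 = 28463453

Answer: 28463453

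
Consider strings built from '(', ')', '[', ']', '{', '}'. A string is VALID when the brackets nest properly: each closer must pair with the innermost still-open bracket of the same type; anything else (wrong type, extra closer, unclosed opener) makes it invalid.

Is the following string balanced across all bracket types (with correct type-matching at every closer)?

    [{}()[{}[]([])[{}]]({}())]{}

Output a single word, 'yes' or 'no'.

pos 0: push '['; stack = [
pos 1: push '{'; stack = [{
pos 2: '}' matches '{'; pop; stack = [
pos 3: push '('; stack = [(
pos 4: ')' matches '('; pop; stack = [
pos 5: push '['; stack = [[
pos 6: push '{'; stack = [[{
pos 7: '}' matches '{'; pop; stack = [[
pos 8: push '['; stack = [[[
pos 9: ']' matches '['; pop; stack = [[
pos 10: push '('; stack = [[(
pos 11: push '['; stack = [[([
pos 12: ']' matches '['; pop; stack = [[(
pos 13: ')' matches '('; pop; stack = [[
pos 14: push '['; stack = [[[
pos 15: push '{'; stack = [[[{
pos 16: '}' matches '{'; pop; stack = [[[
pos 17: ']' matches '['; pop; stack = [[
pos 18: ']' matches '['; pop; stack = [
pos 19: push '('; stack = [(
pos 20: push '{'; stack = [({
pos 21: '}' matches '{'; pop; stack = [(
pos 22: push '('; stack = [((
pos 23: ')' matches '('; pop; stack = [(
pos 24: ')' matches '('; pop; stack = [
pos 25: ']' matches '['; pop; stack = (empty)
pos 26: push '{'; stack = {
pos 27: '}' matches '{'; pop; stack = (empty)
end: stack empty → VALID
Verdict: properly nested → yes

Answer: yes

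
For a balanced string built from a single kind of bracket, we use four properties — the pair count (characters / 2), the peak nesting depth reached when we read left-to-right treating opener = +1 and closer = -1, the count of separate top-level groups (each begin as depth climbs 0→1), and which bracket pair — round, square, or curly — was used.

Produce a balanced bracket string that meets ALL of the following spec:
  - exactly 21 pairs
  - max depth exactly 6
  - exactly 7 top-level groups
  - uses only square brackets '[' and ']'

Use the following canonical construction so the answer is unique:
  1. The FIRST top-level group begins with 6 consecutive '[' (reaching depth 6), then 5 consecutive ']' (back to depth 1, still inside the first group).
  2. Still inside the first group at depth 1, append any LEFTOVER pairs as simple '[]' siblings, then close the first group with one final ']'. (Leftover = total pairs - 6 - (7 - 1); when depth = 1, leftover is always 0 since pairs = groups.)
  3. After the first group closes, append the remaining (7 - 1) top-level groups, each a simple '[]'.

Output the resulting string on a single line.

Answer: [[[[[[]]]]][][][][][][][][][]][][][][][][]

Derivation:
Spec: pairs=21 depth=6 groups=7
Leftover pairs = 21 - 6 - (7-1) = 9
First group: deep chain of depth 6 + 9 sibling pairs
Remaining 6 groups: simple '[]' each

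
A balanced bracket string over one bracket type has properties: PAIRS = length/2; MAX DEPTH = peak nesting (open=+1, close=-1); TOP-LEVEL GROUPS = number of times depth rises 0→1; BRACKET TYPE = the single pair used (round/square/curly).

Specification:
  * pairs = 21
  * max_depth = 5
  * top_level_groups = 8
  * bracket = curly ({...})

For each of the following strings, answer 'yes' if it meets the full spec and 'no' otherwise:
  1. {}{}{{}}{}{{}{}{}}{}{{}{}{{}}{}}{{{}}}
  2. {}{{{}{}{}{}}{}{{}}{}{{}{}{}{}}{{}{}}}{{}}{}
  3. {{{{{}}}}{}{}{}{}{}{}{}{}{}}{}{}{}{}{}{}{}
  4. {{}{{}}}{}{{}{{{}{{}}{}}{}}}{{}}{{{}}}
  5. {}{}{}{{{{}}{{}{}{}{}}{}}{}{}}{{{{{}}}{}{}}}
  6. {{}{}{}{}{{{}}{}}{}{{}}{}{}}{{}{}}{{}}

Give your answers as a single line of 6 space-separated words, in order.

String 1 '{}{}{{}}{}{{}{}{}}{}{{}{}{{}}{}}{{{}}}': depth seq [1 0 1 0 1 2 1 0 1 0 1 2 1 2 1 2 1 0 1 0 1 2 1 2 1 2 3 2 1 2 1 0 1 2 3 2 1 0]
  -> pairs=19 depth=3 groups=8 -> no
String 2 '{}{{{}{}{}{}}{}{{}}{}{{}{}{}{}}{{}{}}}{{}}{}': depth seq [1 0 1 2 3 2 3 2 3 2 3 2 1 2 1 2 3 2 1 2 1 2 3 2 3 2 3 2 3 2 1 2 3 2 3 2 1 0 1 2 1 0 1 0]
  -> pairs=22 depth=3 groups=4 -> no
String 3 '{{{{{}}}}{}{}{}{}{}{}{}{}{}}{}{}{}{}{}{}{}': depth seq [1 2 3 4 5 4 3 2 1 2 1 2 1 2 1 2 1 2 1 2 1 2 1 2 1 2 1 0 1 0 1 0 1 0 1 0 1 0 1 0 1 0]
  -> pairs=21 depth=5 groups=8 -> yes
String 4 '{{}{{}}}{}{{}{{{}{{}}{}}{}}}{{}}{{{}}}': depth seq [1 2 1 2 3 2 1 0 1 0 1 2 1 2 3 4 3 4 5 4 3 4 3 2 3 2 1 0 1 2 1 0 1 2 3 2 1 0]
  -> pairs=19 depth=5 groups=5 -> no
String 5 '{}{}{}{{{{}}{{}{}{}{}}{}}{}{}}{{{{{}}}{}{}}}': depth seq [1 0 1 0 1 0 1 2 3 4 3 2 3 4 3 4 3 4 3 4 3 2 3 2 1 2 1 2 1 0 1 2 3 4 5 4 3 2 3 2 3 2 1 0]
  -> pairs=22 depth=5 groups=5 -> no
String 6 '{{}{}{}{}{{{}}{}}{}{{}}{}{}}{{}{}}{{}}': depth seq [1 2 1 2 1 2 1 2 1 2 3 4 3 2 3 2 1 2 1 2 3 2 1 2 1 2 1 0 1 2 1 2 1 0 1 2 1 0]
  -> pairs=19 depth=4 groups=3 -> no

Answer: no no yes no no no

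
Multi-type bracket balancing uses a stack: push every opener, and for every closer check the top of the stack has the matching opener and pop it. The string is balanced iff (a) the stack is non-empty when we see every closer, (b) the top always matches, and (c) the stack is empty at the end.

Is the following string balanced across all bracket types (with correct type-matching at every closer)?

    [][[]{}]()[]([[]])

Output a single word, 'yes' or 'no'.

pos 0: push '['; stack = [
pos 1: ']' matches '['; pop; stack = (empty)
pos 2: push '['; stack = [
pos 3: push '['; stack = [[
pos 4: ']' matches '['; pop; stack = [
pos 5: push '{'; stack = [{
pos 6: '}' matches '{'; pop; stack = [
pos 7: ']' matches '['; pop; stack = (empty)
pos 8: push '('; stack = (
pos 9: ')' matches '('; pop; stack = (empty)
pos 10: push '['; stack = [
pos 11: ']' matches '['; pop; stack = (empty)
pos 12: push '('; stack = (
pos 13: push '['; stack = ([
pos 14: push '['; stack = ([[
pos 15: ']' matches '['; pop; stack = ([
pos 16: ']' matches '['; pop; stack = (
pos 17: ')' matches '('; pop; stack = (empty)
end: stack empty → VALID
Verdict: properly nested → yes

Answer: yes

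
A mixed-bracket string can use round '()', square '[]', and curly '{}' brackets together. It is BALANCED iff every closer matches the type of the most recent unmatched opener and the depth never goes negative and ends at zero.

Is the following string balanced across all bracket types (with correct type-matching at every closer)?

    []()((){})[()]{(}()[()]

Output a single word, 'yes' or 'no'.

pos 0: push '['; stack = [
pos 1: ']' matches '['; pop; stack = (empty)
pos 2: push '('; stack = (
pos 3: ')' matches '('; pop; stack = (empty)
pos 4: push '('; stack = (
pos 5: push '('; stack = ((
pos 6: ')' matches '('; pop; stack = (
pos 7: push '{'; stack = ({
pos 8: '}' matches '{'; pop; stack = (
pos 9: ')' matches '('; pop; stack = (empty)
pos 10: push '['; stack = [
pos 11: push '('; stack = [(
pos 12: ')' matches '('; pop; stack = [
pos 13: ']' matches '['; pop; stack = (empty)
pos 14: push '{'; stack = {
pos 15: push '('; stack = {(
pos 16: saw closer '}' but top of stack is '(' (expected ')') → INVALID
Verdict: type mismatch at position 16: '}' closes '(' → no

Answer: no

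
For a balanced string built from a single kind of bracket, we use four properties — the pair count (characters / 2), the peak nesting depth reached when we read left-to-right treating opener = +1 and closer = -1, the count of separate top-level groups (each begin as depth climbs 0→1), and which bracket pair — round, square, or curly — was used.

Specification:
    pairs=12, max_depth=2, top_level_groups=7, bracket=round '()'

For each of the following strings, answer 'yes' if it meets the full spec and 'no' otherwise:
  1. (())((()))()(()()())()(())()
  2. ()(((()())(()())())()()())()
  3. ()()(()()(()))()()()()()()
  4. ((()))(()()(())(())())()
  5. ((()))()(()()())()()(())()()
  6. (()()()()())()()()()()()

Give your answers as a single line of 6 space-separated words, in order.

String 1 '(())((()))()(()()())()(())()': depth seq [1 2 1 0 1 2 3 2 1 0 1 0 1 2 1 2 1 2 1 0 1 0 1 2 1 0 1 0]
  -> pairs=14 depth=3 groups=7 -> no
String 2 '()(((()())(()())())()()())()': depth seq [1 0 1 2 3 4 3 4 3 2 3 4 3 4 3 2 3 2 1 2 1 2 1 2 1 0 1 0]
  -> pairs=14 depth=4 groups=3 -> no
String 3 '()()(()()(()))()()()()()()': depth seq [1 0 1 0 1 2 1 2 1 2 3 2 1 0 1 0 1 0 1 0 1 0 1 0 1 0]
  -> pairs=13 depth=3 groups=9 -> no
String 4 '((()))(()()(())(())())()': depth seq [1 2 3 2 1 0 1 2 1 2 1 2 3 2 1 2 3 2 1 2 1 0 1 0]
  -> pairs=12 depth=3 groups=3 -> no
String 5 '((()))()(()()())()()(())()()': depth seq [1 2 3 2 1 0 1 0 1 2 1 2 1 2 1 0 1 0 1 0 1 2 1 0 1 0 1 0]
  -> pairs=14 depth=3 groups=8 -> no
String 6 '(()()()()())()()()()()()': depth seq [1 2 1 2 1 2 1 2 1 2 1 0 1 0 1 0 1 0 1 0 1 0 1 0]
  -> pairs=12 depth=2 groups=7 -> yes

Answer: no no no no no yes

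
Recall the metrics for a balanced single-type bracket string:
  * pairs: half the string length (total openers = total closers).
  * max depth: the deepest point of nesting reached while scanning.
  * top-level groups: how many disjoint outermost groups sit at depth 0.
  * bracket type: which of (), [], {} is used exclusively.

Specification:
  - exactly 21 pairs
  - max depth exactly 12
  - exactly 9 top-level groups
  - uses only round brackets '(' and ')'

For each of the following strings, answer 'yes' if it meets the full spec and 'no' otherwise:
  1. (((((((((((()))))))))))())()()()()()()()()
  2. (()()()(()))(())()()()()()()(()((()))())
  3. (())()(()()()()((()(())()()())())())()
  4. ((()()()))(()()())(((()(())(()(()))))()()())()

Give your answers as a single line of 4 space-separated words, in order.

Answer: yes no no no

Derivation:
String 1 '(((((((((((()))))))))))())()()()()()()()()': depth seq [1 2 3 4 5 6 7 8 9 10 11 12 11 10 9 8 7 6 5 4 3 2 1 2 1 0 1 0 1 0 1 0 1 0 1 0 1 0 1 0 1 0]
  -> pairs=21 depth=12 groups=9 -> yes
String 2 '(()()()(()))(())()()()()()()(()((()))())': depth seq [1 2 1 2 1 2 1 2 3 2 1 0 1 2 1 0 1 0 1 0 1 0 1 0 1 0 1 0 1 2 1 2 3 4 3 2 1 2 1 0]
  -> pairs=20 depth=4 groups=9 -> no
String 3 '(())()(()()()()((()(())()()())())())()': depth seq [1 2 1 0 1 0 1 2 1 2 1 2 1 2 1 2 3 4 3 4 5 4 3 4 3 4 3 4 3 2 3 2 1 2 1 0 1 0]
  -> pairs=19 depth=5 groups=4 -> no
String 4 '((()()()))(()()())(((()(())(()(()))))()()())()': depth seq [1 2 3 2 3 2 3 2 1 0 1 2 1 2 1 2 1 0 1 2 3 4 3 4 5 4 3 4 5 4 5 6 5 4 3 2 1 2 1 2 1 2 1 0 1 0]
  -> pairs=23 depth=6 groups=4 -> no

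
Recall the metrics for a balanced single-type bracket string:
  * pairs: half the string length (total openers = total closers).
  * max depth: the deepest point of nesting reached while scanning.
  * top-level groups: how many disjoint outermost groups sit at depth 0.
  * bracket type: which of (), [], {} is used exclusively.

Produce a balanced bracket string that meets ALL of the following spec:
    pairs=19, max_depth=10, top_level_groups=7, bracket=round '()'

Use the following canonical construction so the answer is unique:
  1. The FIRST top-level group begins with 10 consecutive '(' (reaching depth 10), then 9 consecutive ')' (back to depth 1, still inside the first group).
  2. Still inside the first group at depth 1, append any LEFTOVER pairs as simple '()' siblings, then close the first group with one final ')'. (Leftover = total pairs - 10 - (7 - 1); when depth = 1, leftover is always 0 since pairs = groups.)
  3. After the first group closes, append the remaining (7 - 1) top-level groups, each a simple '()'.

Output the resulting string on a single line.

Answer: (((((((((()))))))))()()())()()()()()()

Derivation:
Spec: pairs=19 depth=10 groups=7
Leftover pairs = 19 - 10 - (7-1) = 3
First group: deep chain of depth 10 + 3 sibling pairs
Remaining 6 groups: simple '()' each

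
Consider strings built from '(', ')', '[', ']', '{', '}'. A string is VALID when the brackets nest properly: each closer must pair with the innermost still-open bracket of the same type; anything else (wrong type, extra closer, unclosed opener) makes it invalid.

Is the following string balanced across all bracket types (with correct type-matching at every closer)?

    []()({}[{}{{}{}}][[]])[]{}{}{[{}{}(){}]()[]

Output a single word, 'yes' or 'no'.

pos 0: push '['; stack = [
pos 1: ']' matches '['; pop; stack = (empty)
pos 2: push '('; stack = (
pos 3: ')' matches '('; pop; stack = (empty)
pos 4: push '('; stack = (
pos 5: push '{'; stack = ({
pos 6: '}' matches '{'; pop; stack = (
pos 7: push '['; stack = ([
pos 8: push '{'; stack = ([{
pos 9: '}' matches '{'; pop; stack = ([
pos 10: push '{'; stack = ([{
pos 11: push '{'; stack = ([{{
pos 12: '}' matches '{'; pop; stack = ([{
pos 13: push '{'; stack = ([{{
pos 14: '}' matches '{'; pop; stack = ([{
pos 15: '}' matches '{'; pop; stack = ([
pos 16: ']' matches '['; pop; stack = (
pos 17: push '['; stack = ([
pos 18: push '['; stack = ([[
pos 19: ']' matches '['; pop; stack = ([
pos 20: ']' matches '['; pop; stack = (
pos 21: ')' matches '('; pop; stack = (empty)
pos 22: push '['; stack = [
pos 23: ']' matches '['; pop; stack = (empty)
pos 24: push '{'; stack = {
pos 25: '}' matches '{'; pop; stack = (empty)
pos 26: push '{'; stack = {
pos 27: '}' matches '{'; pop; stack = (empty)
pos 28: push '{'; stack = {
pos 29: push '['; stack = {[
pos 30: push '{'; stack = {[{
pos 31: '}' matches '{'; pop; stack = {[
pos 32: push '{'; stack = {[{
pos 33: '}' matches '{'; pop; stack = {[
pos 34: push '('; stack = {[(
pos 35: ')' matches '('; pop; stack = {[
pos 36: push '{'; stack = {[{
pos 37: '}' matches '{'; pop; stack = {[
pos 38: ']' matches '['; pop; stack = {
pos 39: push '('; stack = {(
pos 40: ')' matches '('; pop; stack = {
pos 41: push '['; stack = {[
pos 42: ']' matches '['; pop; stack = {
end: stack still non-empty ({) → INVALID
Verdict: unclosed openers at end: { → no

Answer: no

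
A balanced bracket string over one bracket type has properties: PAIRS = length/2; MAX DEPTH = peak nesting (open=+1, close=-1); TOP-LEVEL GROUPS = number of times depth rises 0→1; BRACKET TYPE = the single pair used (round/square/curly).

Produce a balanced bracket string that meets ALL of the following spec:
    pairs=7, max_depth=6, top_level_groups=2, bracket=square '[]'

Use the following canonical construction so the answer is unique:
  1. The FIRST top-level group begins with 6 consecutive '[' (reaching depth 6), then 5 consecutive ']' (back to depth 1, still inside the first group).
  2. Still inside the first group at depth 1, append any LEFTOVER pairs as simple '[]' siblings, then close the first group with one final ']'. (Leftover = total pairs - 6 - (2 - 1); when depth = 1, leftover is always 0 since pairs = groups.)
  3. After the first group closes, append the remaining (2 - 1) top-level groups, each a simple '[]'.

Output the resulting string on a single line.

Answer: [[[[[[]]]]]][]

Derivation:
Spec: pairs=7 depth=6 groups=2
Leftover pairs = 7 - 6 - (2-1) = 0
First group: deep chain of depth 6 + 0 sibling pairs
Remaining 1 groups: simple '[]' each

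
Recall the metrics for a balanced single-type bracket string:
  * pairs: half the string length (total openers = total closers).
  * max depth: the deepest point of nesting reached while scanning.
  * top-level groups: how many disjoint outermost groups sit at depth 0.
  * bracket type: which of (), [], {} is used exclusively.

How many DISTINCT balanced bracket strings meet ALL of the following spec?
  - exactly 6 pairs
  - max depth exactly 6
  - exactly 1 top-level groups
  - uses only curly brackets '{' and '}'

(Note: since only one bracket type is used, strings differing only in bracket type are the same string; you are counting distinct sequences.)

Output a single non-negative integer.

Answer: 1

Derivation:
Spec: pairs=6 depth=6 groups=1
Count(depth <= 6) = 42
Count(depth <= 5) = 41
Count(depth == 6) = 42 - 41 = 1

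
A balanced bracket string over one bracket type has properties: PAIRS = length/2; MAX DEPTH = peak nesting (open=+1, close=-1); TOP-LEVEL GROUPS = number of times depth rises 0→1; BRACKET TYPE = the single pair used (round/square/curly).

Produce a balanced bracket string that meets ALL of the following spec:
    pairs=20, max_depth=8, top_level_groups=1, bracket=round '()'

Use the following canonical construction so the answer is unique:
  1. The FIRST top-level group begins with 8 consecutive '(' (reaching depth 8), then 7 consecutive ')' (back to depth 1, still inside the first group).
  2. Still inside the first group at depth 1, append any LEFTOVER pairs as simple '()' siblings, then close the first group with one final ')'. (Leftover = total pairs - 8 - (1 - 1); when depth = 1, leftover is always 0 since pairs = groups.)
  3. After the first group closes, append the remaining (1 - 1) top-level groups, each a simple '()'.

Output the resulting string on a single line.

Spec: pairs=20 depth=8 groups=1
Leftover pairs = 20 - 8 - (1-1) = 12
First group: deep chain of depth 8 + 12 sibling pairs
Remaining 0 groups: simple '()' each

Answer: (((((((()))))))()()()()()()()()()()()())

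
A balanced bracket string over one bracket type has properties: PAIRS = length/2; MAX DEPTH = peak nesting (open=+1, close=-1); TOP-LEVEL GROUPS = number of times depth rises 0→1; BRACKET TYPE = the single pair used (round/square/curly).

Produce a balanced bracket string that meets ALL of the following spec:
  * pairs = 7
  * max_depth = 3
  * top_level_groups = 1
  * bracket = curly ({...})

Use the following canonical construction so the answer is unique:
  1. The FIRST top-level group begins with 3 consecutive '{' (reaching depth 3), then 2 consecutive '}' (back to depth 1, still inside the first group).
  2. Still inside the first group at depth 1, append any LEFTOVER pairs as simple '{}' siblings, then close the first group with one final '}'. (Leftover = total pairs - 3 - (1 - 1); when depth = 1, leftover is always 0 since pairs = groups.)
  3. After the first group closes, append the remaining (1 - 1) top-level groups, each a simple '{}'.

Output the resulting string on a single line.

Answer: {{{}}{}{}{}{}}

Derivation:
Spec: pairs=7 depth=3 groups=1
Leftover pairs = 7 - 3 - (1-1) = 4
First group: deep chain of depth 3 + 4 sibling pairs
Remaining 0 groups: simple '{}' each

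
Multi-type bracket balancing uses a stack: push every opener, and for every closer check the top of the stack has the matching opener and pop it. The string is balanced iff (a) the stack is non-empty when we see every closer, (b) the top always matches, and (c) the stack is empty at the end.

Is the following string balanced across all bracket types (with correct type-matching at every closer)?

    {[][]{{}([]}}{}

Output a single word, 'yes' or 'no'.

pos 0: push '{'; stack = {
pos 1: push '['; stack = {[
pos 2: ']' matches '['; pop; stack = {
pos 3: push '['; stack = {[
pos 4: ']' matches '['; pop; stack = {
pos 5: push '{'; stack = {{
pos 6: push '{'; stack = {{{
pos 7: '}' matches '{'; pop; stack = {{
pos 8: push '('; stack = {{(
pos 9: push '['; stack = {{([
pos 10: ']' matches '['; pop; stack = {{(
pos 11: saw closer '}' but top of stack is '(' (expected ')') → INVALID
Verdict: type mismatch at position 11: '}' closes '(' → no

Answer: no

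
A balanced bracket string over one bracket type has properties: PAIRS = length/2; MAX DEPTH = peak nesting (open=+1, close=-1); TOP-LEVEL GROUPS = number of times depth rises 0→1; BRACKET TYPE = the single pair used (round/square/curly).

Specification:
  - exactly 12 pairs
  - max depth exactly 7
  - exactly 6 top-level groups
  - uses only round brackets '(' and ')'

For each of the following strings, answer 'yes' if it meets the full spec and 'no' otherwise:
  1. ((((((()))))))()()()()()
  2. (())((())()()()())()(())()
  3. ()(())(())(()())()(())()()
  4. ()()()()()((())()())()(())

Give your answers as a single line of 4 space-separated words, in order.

Answer: yes no no no

Derivation:
String 1 '((((((()))))))()()()()()': depth seq [1 2 3 4 5 6 7 6 5 4 3 2 1 0 1 0 1 0 1 0 1 0 1 0]
  -> pairs=12 depth=7 groups=6 -> yes
String 2 '(())((())()()()())()(())()': depth seq [1 2 1 0 1 2 3 2 1 2 1 2 1 2 1 2 1 0 1 0 1 2 1 0 1 0]
  -> pairs=13 depth=3 groups=5 -> no
String 3 '()(())(())(()())()(())()()': depth seq [1 0 1 2 1 0 1 2 1 0 1 2 1 2 1 0 1 0 1 2 1 0 1 0 1 0]
  -> pairs=13 depth=2 groups=8 -> no
String 4 '()()()()()((())()())()(())': depth seq [1 0 1 0 1 0 1 0 1 0 1 2 3 2 1 2 1 2 1 0 1 0 1 2 1 0]
  -> pairs=13 depth=3 groups=8 -> no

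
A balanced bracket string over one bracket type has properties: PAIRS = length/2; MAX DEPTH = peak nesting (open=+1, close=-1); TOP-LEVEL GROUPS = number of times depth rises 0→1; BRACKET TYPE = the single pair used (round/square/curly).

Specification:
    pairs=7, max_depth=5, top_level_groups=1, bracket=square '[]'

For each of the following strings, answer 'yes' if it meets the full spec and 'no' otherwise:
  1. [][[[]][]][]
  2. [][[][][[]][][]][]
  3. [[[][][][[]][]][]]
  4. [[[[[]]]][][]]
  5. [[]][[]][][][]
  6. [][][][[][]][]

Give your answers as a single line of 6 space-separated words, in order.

Answer: no no no yes no no

Derivation:
String 1 '[][[[]][]][]': depth seq [1 0 1 2 3 2 1 2 1 0 1 0]
  -> pairs=6 depth=3 groups=3 -> no
String 2 '[][[][][[]][][]][]': depth seq [1 0 1 2 1 2 1 2 3 2 1 2 1 2 1 0 1 0]
  -> pairs=9 depth=3 groups=3 -> no
String 3 '[[[][][][[]][]][]]': depth seq [1 2 3 2 3 2 3 2 3 4 3 2 3 2 1 2 1 0]
  -> pairs=9 depth=4 groups=1 -> no
String 4 '[[[[[]]]][][]]': depth seq [1 2 3 4 5 4 3 2 1 2 1 2 1 0]
  -> pairs=7 depth=5 groups=1 -> yes
String 5 '[[]][[]][][][]': depth seq [1 2 1 0 1 2 1 0 1 0 1 0 1 0]
  -> pairs=7 depth=2 groups=5 -> no
String 6 '[][][][[][]][]': depth seq [1 0 1 0 1 0 1 2 1 2 1 0 1 0]
  -> pairs=7 depth=2 groups=5 -> no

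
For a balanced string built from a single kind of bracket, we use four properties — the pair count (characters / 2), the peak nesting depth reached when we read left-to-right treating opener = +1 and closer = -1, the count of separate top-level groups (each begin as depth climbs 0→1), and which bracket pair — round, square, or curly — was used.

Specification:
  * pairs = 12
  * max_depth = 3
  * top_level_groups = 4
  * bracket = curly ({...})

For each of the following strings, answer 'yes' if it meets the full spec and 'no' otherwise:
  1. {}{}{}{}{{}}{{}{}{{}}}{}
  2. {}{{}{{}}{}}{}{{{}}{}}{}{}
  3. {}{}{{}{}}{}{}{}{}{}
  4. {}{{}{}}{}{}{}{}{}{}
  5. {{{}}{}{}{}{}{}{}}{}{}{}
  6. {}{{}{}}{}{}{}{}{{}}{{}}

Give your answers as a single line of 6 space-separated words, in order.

String 1 '{}{}{}{}{{}}{{}{}{{}}}{}': depth seq [1 0 1 0 1 0 1 0 1 2 1 0 1 2 1 2 1 2 3 2 1 0 1 0]
  -> pairs=12 depth=3 groups=7 -> no
String 2 '{}{{}{{}}{}}{}{{{}}{}}{}{}': depth seq [1 0 1 2 1 2 3 2 1 2 1 0 1 0 1 2 3 2 1 2 1 0 1 0 1 0]
  -> pairs=13 depth=3 groups=6 -> no
String 3 '{}{}{{}{}}{}{}{}{}{}': depth seq [1 0 1 0 1 2 1 2 1 0 1 0 1 0 1 0 1 0 1 0]
  -> pairs=10 depth=2 groups=8 -> no
String 4 '{}{{}{}}{}{}{}{}{}{}': depth seq [1 0 1 2 1 2 1 0 1 0 1 0 1 0 1 0 1 0 1 0]
  -> pairs=10 depth=2 groups=8 -> no
String 5 '{{{}}{}{}{}{}{}{}}{}{}{}': depth seq [1 2 3 2 1 2 1 2 1 2 1 2 1 2 1 2 1 0 1 0 1 0 1 0]
  -> pairs=12 depth=3 groups=4 -> yes
String 6 '{}{{}{}}{}{}{}{}{{}}{{}}': depth seq [1 0 1 2 1 2 1 0 1 0 1 0 1 0 1 0 1 2 1 0 1 2 1 0]
  -> pairs=12 depth=2 groups=8 -> no

Answer: no no no no yes no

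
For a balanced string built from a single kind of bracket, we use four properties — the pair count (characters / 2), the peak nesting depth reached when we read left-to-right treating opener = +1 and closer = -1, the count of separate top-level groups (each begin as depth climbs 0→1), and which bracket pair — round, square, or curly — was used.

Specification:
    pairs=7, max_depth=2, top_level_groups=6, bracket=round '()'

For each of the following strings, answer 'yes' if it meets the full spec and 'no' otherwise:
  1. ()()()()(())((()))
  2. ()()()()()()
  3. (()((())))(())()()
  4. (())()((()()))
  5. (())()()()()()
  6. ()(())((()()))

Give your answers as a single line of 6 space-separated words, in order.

Answer: no no no no yes no

Derivation:
String 1 '()()()()(())((()))': depth seq [1 0 1 0 1 0 1 0 1 2 1 0 1 2 3 2 1 0]
  -> pairs=9 depth=3 groups=6 -> no
String 2 '()()()()()()': depth seq [1 0 1 0 1 0 1 0 1 0 1 0]
  -> pairs=6 depth=1 groups=6 -> no
String 3 '(()((())))(())()()': depth seq [1 2 1 2 3 4 3 2 1 0 1 2 1 0 1 0 1 0]
  -> pairs=9 depth=4 groups=4 -> no
String 4 '(())()((()()))': depth seq [1 2 1 0 1 0 1 2 3 2 3 2 1 0]
  -> pairs=7 depth=3 groups=3 -> no
String 5 '(())()()()()()': depth seq [1 2 1 0 1 0 1 0 1 0 1 0 1 0]
  -> pairs=7 depth=2 groups=6 -> yes
String 6 '()(())((()()))': depth seq [1 0 1 2 1 0 1 2 3 2 3 2 1 0]
  -> pairs=7 depth=3 groups=3 -> no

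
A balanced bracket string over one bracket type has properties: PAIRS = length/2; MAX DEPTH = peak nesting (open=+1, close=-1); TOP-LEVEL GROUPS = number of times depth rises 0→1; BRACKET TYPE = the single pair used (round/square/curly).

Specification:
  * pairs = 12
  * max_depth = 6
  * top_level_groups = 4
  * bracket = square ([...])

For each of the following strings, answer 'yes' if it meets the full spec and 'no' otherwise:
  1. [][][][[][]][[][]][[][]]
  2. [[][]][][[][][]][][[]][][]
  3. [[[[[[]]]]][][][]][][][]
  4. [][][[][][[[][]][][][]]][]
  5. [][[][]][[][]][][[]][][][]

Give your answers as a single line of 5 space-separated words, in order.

String 1 '[][][][[][]][[][]][[][]]': depth seq [1 0 1 0 1 0 1 2 1 2 1 0 1 2 1 2 1 0 1 2 1 2 1 0]
  -> pairs=12 depth=2 groups=6 -> no
String 2 '[[][]][][[][][]][][[]][][]': depth seq [1 2 1 2 1 0 1 0 1 2 1 2 1 2 1 0 1 0 1 2 1 0 1 0 1 0]
  -> pairs=13 depth=2 groups=7 -> no
String 3 '[[[[[[]]]]][][][]][][][]': depth seq [1 2 3 4 5 6 5 4 3 2 1 2 1 2 1 2 1 0 1 0 1 0 1 0]
  -> pairs=12 depth=6 groups=4 -> yes
String 4 '[][][[][][[[][]][][][]]][]': depth seq [1 0 1 0 1 2 1 2 1 2 3 4 3 4 3 2 3 2 3 2 3 2 1 0 1 0]
  -> pairs=13 depth=4 groups=4 -> no
String 5 '[][[][]][[][]][][[]][][][]': depth seq [1 0 1 2 1 2 1 0 1 2 1 2 1 0 1 0 1 2 1 0 1 0 1 0 1 0]
  -> pairs=13 depth=2 groups=8 -> no

Answer: no no yes no no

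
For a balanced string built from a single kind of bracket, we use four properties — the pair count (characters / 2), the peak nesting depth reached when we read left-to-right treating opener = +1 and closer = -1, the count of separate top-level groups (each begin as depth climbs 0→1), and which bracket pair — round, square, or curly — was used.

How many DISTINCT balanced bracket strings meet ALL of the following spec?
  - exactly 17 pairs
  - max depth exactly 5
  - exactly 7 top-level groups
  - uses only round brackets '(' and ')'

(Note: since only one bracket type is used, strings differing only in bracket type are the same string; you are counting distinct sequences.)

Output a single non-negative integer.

Spec: pairs=17 depth=5 groups=7
Count(depth <= 5) = 1917846
Count(depth <= 4) = 1396927
Count(depth == 5) = 1917846 - 1396927 = 520919

Answer: 520919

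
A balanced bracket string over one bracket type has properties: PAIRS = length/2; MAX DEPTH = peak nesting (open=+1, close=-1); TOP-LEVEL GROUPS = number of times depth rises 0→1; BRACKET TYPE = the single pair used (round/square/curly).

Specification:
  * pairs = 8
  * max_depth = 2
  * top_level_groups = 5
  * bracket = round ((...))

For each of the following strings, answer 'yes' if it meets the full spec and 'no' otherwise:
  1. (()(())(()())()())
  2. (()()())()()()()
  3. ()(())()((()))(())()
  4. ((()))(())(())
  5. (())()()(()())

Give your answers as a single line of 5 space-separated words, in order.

String 1 '(()(())(()())()())': depth seq [1 2 1 2 3 2 1 2 3 2 3 2 1 2 1 2 1 0]
  -> pairs=9 depth=3 groups=1 -> no
String 2 '(()()())()()()()': depth seq [1 2 1 2 1 2 1 0 1 0 1 0 1 0 1 0]
  -> pairs=8 depth=2 groups=5 -> yes
String 3 '()(())()((()))(())()': depth seq [1 0 1 2 1 0 1 0 1 2 3 2 1 0 1 2 1 0 1 0]
  -> pairs=10 depth=3 groups=6 -> no
String 4 '((()))(())(())': depth seq [1 2 3 2 1 0 1 2 1 0 1 2 1 0]
  -> pairs=7 depth=3 groups=3 -> no
String 5 '(())()()(()())': depth seq [1 2 1 0 1 0 1 0 1 2 1 2 1 0]
  -> pairs=7 depth=2 groups=4 -> no

Answer: no yes no no no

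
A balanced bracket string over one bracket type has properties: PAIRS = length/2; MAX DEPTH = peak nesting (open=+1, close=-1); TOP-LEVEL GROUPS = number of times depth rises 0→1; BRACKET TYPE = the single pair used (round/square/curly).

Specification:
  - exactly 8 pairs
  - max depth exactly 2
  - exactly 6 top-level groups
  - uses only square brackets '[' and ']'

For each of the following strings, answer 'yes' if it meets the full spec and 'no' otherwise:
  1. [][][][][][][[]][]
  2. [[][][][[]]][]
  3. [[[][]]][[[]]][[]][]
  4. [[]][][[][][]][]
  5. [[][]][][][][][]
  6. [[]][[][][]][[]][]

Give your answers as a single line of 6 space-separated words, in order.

String 1 '[][][][][][][[]][]': depth seq [1 0 1 0 1 0 1 0 1 0 1 0 1 2 1 0 1 0]
  -> pairs=9 depth=2 groups=8 -> no
String 2 '[[][][][[]]][]': depth seq [1 2 1 2 1 2 1 2 3 2 1 0 1 0]
  -> pairs=7 depth=3 groups=2 -> no
String 3 '[[[][]]][[[]]][[]][]': depth seq [1 2 3 2 3 2 1 0 1 2 3 2 1 0 1 2 1 0 1 0]
  -> pairs=10 depth=3 groups=4 -> no
String 4 '[[]][][[][][]][]': depth seq [1 2 1 0 1 0 1 2 1 2 1 2 1 0 1 0]
  -> pairs=8 depth=2 groups=4 -> no
String 5 '[[][]][][][][][]': depth seq [1 2 1 2 1 0 1 0 1 0 1 0 1 0 1 0]
  -> pairs=8 depth=2 groups=6 -> yes
String 6 '[[]][[][][]][[]][]': depth seq [1 2 1 0 1 2 1 2 1 2 1 0 1 2 1 0 1 0]
  -> pairs=9 depth=2 groups=4 -> no

Answer: no no no no yes no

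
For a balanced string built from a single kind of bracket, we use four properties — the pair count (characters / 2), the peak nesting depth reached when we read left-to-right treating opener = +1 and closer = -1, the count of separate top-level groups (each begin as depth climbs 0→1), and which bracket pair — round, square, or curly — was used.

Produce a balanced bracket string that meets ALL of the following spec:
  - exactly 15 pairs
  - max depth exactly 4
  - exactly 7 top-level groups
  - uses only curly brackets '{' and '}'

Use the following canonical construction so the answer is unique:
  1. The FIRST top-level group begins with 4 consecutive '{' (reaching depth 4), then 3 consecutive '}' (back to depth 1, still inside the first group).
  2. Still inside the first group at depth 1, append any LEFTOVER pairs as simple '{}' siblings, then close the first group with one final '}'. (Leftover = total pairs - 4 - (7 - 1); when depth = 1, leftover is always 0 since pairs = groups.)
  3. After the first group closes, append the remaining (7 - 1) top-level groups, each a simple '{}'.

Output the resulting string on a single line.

Spec: pairs=15 depth=4 groups=7
Leftover pairs = 15 - 4 - (7-1) = 5
First group: deep chain of depth 4 + 5 sibling pairs
Remaining 6 groups: simple '{}' each

Answer: {{{{}}}{}{}{}{}{}}{}{}{}{}{}{}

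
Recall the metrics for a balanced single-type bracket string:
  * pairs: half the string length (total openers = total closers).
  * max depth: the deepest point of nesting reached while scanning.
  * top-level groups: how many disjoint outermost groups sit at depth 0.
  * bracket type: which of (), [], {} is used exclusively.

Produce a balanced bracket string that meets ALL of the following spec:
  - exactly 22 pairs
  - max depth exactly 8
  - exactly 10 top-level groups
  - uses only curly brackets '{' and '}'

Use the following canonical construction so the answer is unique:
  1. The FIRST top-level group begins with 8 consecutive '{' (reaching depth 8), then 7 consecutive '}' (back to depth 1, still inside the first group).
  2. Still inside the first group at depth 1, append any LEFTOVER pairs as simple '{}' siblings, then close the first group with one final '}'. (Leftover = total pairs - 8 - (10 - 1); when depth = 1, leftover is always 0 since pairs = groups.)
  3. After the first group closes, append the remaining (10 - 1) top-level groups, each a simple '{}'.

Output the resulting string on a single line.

Answer: {{{{{{{{}}}}}}}{}{}{}{}{}}{}{}{}{}{}{}{}{}{}

Derivation:
Spec: pairs=22 depth=8 groups=10
Leftover pairs = 22 - 8 - (10-1) = 5
First group: deep chain of depth 8 + 5 sibling pairs
Remaining 9 groups: simple '{}' each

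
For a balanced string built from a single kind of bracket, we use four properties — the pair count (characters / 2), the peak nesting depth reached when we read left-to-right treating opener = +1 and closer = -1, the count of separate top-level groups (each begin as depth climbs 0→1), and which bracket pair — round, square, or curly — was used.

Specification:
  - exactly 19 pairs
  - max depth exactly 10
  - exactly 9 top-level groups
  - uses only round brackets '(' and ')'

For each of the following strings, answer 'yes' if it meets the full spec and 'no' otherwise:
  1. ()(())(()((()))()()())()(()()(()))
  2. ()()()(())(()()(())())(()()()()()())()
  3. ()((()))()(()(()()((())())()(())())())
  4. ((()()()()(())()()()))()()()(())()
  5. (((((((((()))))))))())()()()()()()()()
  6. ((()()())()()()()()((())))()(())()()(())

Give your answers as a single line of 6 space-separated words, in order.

Answer: no no no no yes no

Derivation:
String 1 '()(())(()((()))()()())()(()()(()))': depth seq [1 0 1 2 1 0 1 2 1 2 3 4 3 2 1 2 1 2 1 2 1 0 1 0 1 2 1 2 1 2 3 2 1 0]
  -> pairs=17 depth=4 groups=5 -> no
String 2 '()()()(())(()()(())())(()()()()()())()': depth seq [1 0 1 0 1 0 1 2 1 0 1 2 1 2 1 2 3 2 1 2 1 0 1 2 1 2 1 2 1 2 1 2 1 2 1 0 1 0]
  -> pairs=19 depth=3 groups=7 -> no
String 3 '()((()))()(()(()()((())())()(())())())': depth seq [1 0 1 2 3 2 1 0 1 0 1 2 1 2 3 2 3 2 3 4 5 4 3 4 3 2 3 2 3 4 3 2 3 2 1 2 1 0]
  -> pairs=19 depth=5 groups=4 -> no
String 4 '((()()()()(())()()()))()()()(())()': depth seq [1 2 3 2 3 2 3 2 3 2 3 4 3 2 3 2 3 2 3 2 1 0 1 0 1 0 1 0 1 2 1 0 1 0]
  -> pairs=17 depth=4 groups=6 -> no
String 5 '(((((((((()))))))))())()()()()()()()()': depth seq [1 2 3 4 5 6 7 8 9 10 9 8 7 6 5 4 3 2 1 2 1 0 1 0 1 0 1 0 1 0 1 0 1 0 1 0 1 0]
  -> pairs=19 depth=10 groups=9 -> yes
String 6 '((()()())()()()()()((())))()(())()()(())': depth seq [1 2 3 2 3 2 3 2 1 2 1 2 1 2 1 2 1 2 1 2 3 4 3 2 1 0 1 0 1 2 1 0 1 0 1 0 1 2 1 0]
  -> pairs=20 depth=4 groups=6 -> no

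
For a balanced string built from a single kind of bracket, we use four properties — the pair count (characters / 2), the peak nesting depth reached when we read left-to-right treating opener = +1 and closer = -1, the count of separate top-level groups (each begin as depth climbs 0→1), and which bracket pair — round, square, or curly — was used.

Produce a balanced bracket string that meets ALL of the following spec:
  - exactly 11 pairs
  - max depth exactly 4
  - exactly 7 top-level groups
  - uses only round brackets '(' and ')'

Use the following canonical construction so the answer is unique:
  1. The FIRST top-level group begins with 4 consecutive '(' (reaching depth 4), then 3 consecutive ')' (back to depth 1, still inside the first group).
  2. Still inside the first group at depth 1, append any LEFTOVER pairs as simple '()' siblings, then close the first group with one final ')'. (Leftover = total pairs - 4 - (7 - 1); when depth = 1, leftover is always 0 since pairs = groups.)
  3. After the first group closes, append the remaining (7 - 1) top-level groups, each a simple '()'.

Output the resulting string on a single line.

Spec: pairs=11 depth=4 groups=7
Leftover pairs = 11 - 4 - (7-1) = 1
First group: deep chain of depth 4 + 1 sibling pairs
Remaining 6 groups: simple '()' each

Answer: (((()))())()()()()()()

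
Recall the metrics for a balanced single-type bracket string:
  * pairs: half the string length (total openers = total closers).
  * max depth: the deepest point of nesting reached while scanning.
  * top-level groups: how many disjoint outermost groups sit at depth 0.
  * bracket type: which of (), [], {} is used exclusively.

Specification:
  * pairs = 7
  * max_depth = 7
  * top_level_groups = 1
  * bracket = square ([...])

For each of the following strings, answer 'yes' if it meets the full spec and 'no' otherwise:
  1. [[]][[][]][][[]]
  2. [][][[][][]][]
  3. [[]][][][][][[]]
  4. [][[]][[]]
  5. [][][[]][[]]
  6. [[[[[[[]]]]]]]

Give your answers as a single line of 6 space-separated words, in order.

Answer: no no no no no yes

Derivation:
String 1 '[[]][[][]][][[]]': depth seq [1 2 1 0 1 2 1 2 1 0 1 0 1 2 1 0]
  -> pairs=8 depth=2 groups=4 -> no
String 2 '[][][[][][]][]': depth seq [1 0 1 0 1 2 1 2 1 2 1 0 1 0]
  -> pairs=7 depth=2 groups=4 -> no
String 3 '[[]][][][][][[]]': depth seq [1 2 1 0 1 0 1 0 1 0 1 0 1 2 1 0]
  -> pairs=8 depth=2 groups=6 -> no
String 4 '[][[]][[]]': depth seq [1 0 1 2 1 0 1 2 1 0]
  -> pairs=5 depth=2 groups=3 -> no
String 5 '[][][[]][[]]': depth seq [1 0 1 0 1 2 1 0 1 2 1 0]
  -> pairs=6 depth=2 groups=4 -> no
String 6 '[[[[[[[]]]]]]]': depth seq [1 2 3 4 5 6 7 6 5 4 3 2 1 0]
  -> pairs=7 depth=7 groups=1 -> yes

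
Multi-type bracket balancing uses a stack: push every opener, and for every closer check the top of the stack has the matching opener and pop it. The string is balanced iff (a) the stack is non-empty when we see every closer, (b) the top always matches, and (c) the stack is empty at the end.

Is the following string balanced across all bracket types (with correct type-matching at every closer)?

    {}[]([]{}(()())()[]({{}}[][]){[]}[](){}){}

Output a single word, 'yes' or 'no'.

Answer: yes

Derivation:
pos 0: push '{'; stack = {
pos 1: '}' matches '{'; pop; stack = (empty)
pos 2: push '['; stack = [
pos 3: ']' matches '['; pop; stack = (empty)
pos 4: push '('; stack = (
pos 5: push '['; stack = ([
pos 6: ']' matches '['; pop; stack = (
pos 7: push '{'; stack = ({
pos 8: '}' matches '{'; pop; stack = (
pos 9: push '('; stack = ((
pos 10: push '('; stack = (((
pos 11: ')' matches '('; pop; stack = ((
pos 12: push '('; stack = (((
pos 13: ')' matches '('; pop; stack = ((
pos 14: ')' matches '('; pop; stack = (
pos 15: push '('; stack = ((
pos 16: ')' matches '('; pop; stack = (
pos 17: push '['; stack = ([
pos 18: ']' matches '['; pop; stack = (
pos 19: push '('; stack = ((
pos 20: push '{'; stack = (({
pos 21: push '{'; stack = (({{
pos 22: '}' matches '{'; pop; stack = (({
pos 23: '}' matches '{'; pop; stack = ((
pos 24: push '['; stack = (([
pos 25: ']' matches '['; pop; stack = ((
pos 26: push '['; stack = (([
pos 27: ']' matches '['; pop; stack = ((
pos 28: ')' matches '('; pop; stack = (
pos 29: push '{'; stack = ({
pos 30: push '['; stack = ({[
pos 31: ']' matches '['; pop; stack = ({
pos 32: '}' matches '{'; pop; stack = (
pos 33: push '['; stack = ([
pos 34: ']' matches '['; pop; stack = (
pos 35: push '('; stack = ((
pos 36: ')' matches '('; pop; stack = (
pos 37: push '{'; stack = ({
pos 38: '}' matches '{'; pop; stack = (
pos 39: ')' matches '('; pop; stack = (empty)
pos 40: push '{'; stack = {
pos 41: '}' matches '{'; pop; stack = (empty)
end: stack empty → VALID
Verdict: properly nested → yes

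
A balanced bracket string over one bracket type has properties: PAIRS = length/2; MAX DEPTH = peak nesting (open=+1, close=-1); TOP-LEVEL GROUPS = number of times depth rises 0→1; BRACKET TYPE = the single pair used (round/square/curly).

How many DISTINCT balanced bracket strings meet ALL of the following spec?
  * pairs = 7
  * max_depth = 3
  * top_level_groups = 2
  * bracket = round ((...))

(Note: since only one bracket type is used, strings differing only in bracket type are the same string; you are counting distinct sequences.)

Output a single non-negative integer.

Answer: 58

Derivation:
Spec: pairs=7 depth=3 groups=2
Count(depth <= 3) = 64
Count(depth <= 2) = 6
Count(depth == 3) = 64 - 6 = 58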